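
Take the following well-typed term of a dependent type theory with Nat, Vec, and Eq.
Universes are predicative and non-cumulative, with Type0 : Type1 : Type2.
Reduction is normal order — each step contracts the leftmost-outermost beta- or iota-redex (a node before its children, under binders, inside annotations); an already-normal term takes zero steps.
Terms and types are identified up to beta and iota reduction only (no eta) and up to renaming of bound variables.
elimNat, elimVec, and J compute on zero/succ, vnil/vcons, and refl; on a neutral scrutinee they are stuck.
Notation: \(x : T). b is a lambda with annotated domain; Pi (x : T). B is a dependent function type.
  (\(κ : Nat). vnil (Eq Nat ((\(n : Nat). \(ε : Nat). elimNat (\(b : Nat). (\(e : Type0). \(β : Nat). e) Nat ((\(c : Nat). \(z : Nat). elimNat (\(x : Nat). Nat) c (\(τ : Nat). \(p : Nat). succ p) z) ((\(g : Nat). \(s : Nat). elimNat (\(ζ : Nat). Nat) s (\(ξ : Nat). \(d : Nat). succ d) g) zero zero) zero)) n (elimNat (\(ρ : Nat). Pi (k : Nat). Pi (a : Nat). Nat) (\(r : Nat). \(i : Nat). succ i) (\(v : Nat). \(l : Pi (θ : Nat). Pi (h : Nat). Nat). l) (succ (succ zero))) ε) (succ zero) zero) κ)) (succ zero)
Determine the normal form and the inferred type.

resulting normal form:
  vnil (Eq Nat (succ zero) (succ zero))
type:
  Vec (Eq Nat (succ zero) (succ zero)) zero


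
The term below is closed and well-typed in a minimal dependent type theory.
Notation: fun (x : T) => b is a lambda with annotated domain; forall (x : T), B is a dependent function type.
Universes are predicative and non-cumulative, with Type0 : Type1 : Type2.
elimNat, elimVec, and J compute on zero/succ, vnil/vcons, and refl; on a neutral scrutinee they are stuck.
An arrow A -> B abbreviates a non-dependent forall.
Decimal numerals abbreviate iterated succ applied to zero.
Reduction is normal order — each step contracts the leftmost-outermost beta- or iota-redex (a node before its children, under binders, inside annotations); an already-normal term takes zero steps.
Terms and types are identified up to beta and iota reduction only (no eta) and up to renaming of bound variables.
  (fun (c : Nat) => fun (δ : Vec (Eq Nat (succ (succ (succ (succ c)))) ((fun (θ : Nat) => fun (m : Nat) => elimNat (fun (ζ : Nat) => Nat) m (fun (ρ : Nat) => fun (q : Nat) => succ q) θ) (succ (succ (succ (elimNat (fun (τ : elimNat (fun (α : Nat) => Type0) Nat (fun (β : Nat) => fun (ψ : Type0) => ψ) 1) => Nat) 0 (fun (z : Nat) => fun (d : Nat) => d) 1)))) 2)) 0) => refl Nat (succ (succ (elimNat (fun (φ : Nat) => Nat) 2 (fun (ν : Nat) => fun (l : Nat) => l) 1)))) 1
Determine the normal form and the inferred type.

resulting normal form:
  fun (c : Vec (Eq Nat 5 5) 0) => refl Nat 4
the term's type:
  Vec (Eq Nat 5 5) 0 -> Eq Nat 4 4
observation: normalization takes exactly 21 steps under the normal-order strategy.


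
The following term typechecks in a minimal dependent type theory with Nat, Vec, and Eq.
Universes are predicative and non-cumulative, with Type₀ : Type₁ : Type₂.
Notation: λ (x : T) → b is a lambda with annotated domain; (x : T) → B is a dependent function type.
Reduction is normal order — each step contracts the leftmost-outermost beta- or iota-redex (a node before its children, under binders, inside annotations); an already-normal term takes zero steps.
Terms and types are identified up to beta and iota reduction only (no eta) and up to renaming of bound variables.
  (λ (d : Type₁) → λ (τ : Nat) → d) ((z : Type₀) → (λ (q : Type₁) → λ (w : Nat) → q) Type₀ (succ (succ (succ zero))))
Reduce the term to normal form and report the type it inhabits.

reduced normal form:
  λ (d : Nat) → (τ : Type₀) → Type₀
the term's type:
  (d : Nat) → Type₁
observation: the leftmost-outermost redex is a beta-redex, and normalization takes 3 steps.


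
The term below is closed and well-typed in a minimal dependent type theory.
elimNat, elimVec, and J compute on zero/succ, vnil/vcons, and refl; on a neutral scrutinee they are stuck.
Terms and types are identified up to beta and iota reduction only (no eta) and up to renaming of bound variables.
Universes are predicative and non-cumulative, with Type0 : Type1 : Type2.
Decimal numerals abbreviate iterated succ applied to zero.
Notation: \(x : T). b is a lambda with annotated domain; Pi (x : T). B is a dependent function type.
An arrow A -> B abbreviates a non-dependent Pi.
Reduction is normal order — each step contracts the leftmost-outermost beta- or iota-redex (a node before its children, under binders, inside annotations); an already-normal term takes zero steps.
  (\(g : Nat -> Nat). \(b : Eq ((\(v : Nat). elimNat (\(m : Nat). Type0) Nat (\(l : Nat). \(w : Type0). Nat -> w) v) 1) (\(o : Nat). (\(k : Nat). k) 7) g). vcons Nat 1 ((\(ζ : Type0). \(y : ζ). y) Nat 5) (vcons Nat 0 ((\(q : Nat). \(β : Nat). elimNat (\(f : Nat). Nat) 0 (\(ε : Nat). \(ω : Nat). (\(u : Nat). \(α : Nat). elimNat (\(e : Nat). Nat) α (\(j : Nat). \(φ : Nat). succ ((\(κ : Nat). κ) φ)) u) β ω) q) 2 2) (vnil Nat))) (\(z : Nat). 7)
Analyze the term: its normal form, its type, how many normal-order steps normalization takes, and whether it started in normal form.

reduced normal form:
  \(g : Eq (Nat -> Nat) (\(b : Nat). 7) (\(v : Nat). 7)). vcons Nat 1 5 (vcons Nat 0 4 (vnil Nat))
type:
  Eq (Nat -> Nat) (\(g : Nat). 7) (\(b : Nat). 7) -> Vec Nat 2
steps to reach normal form (normal order): 40
already normal: no
first contracted redex: a beta-redex


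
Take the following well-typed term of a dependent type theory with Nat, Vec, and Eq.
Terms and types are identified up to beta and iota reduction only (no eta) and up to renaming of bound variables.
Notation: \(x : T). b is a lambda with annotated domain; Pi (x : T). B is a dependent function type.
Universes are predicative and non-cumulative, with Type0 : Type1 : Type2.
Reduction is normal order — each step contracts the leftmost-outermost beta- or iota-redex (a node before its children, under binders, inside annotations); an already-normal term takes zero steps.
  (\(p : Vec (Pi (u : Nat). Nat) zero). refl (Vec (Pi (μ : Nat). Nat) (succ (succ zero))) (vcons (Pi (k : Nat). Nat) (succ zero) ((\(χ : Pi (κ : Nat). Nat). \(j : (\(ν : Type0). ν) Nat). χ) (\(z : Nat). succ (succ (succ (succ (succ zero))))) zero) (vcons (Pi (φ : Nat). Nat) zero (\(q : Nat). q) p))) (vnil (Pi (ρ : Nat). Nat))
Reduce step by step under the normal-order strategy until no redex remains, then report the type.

normal-order reduction sequence:
  (\(p : Vec (Pi (u : Nat). Nat) zero). refl (Vec (Pi (μ : Nat). Nat) (succ (succ zero))) (vcons (Pi (k : Nat). Nat) (succ zero) ((\(χ : Pi (κ : Nat). Nat). \(j : (\(ν : Type0). ν) Nat). χ) (\(z : Nat). succ (succ (succ (succ (succ zero))))) zero) (vcons (Pi (φ : Nat). Nat) zero (\(q : Nat). q) p))) (vnil (Pi (ρ : Nat). Nat))
  ~> refl (Vec (Pi (p : Nat). Nat) (succ (succ zero))) (vcons (Pi (u : Nat). Nat) (succ zero) ((\(μ : Pi (k : Nat). Nat). \(χ : (\(κ : Type0). κ) Nat). μ) (\(j : Nat). succ (succ (succ (succ (succ zero))))) zero) (vcons (Pi (ν : Nat). Nat) zero (\(z : Nat). z) (vnil (Pi (φ : Nat). Nat))))
  ~> refl (Vec (Pi (p : Nat). Nat) (succ (succ zero))) (vcons (Pi (u : Nat). Nat) (succ zero) ((\(μ : (\(k : Type0). k) Nat). \(χ : Nat). succ (succ (succ (succ (succ zero))))) zero) (vcons (Pi (κ : Nat). Nat) zero (\(j : Nat). j) (vnil (Pi (ν : Nat). Nat))))
  ~> refl (Vec (Pi (p : Nat). Nat) (succ (succ zero))) (vcons (Pi (u : Nat). Nat) (succ zero) (\(μ : Nat). succ (succ (succ (succ (succ zero))))) (vcons (Pi (k : Nat). Nat) zero (\(χ : Nat). χ) (vnil (Pi (κ : Nat). Nat))))
the term's type:
  Eq (Vec (Pi (p : Nat). Nat) (succ (succ zero))) (vcons (Pi (u : Nat). Nat) (succ zero) (\(μ : Nat). succ (succ (succ (succ (succ zero))))) (vcons (Pi (k : Nat). Nat) zero (\(χ : Nat). χ) (vnil (Pi (κ : Nat). Nat)))) (vcons (Pi (j : Nat). Nat) (succ zero) (\(ν : Nat). succ (succ (succ (succ (succ zero))))) (vcons (Pi (z : Nat). Nat) zero (\(φ : Nat). φ) (vnil (Pi (q : Nat). Nat))))


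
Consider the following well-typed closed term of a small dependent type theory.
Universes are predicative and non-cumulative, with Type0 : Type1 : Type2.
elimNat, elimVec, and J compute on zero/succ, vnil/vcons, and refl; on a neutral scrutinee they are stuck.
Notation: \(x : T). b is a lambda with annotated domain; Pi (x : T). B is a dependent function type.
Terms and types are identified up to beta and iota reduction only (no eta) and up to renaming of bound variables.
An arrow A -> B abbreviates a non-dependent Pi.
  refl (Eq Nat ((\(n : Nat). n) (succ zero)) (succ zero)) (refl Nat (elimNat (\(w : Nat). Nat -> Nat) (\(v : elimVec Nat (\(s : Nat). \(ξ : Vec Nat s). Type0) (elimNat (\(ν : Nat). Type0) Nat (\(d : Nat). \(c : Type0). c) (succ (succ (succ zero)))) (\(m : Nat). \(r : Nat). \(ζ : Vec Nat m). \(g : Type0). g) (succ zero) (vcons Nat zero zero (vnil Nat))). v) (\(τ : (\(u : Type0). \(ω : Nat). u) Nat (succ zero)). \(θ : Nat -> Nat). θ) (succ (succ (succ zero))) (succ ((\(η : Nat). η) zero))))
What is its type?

inferred type:
  Eq (Eq Nat (succ zero) (succ zero)) (refl Nat (succ zero)) (refl Nat (succ zero))


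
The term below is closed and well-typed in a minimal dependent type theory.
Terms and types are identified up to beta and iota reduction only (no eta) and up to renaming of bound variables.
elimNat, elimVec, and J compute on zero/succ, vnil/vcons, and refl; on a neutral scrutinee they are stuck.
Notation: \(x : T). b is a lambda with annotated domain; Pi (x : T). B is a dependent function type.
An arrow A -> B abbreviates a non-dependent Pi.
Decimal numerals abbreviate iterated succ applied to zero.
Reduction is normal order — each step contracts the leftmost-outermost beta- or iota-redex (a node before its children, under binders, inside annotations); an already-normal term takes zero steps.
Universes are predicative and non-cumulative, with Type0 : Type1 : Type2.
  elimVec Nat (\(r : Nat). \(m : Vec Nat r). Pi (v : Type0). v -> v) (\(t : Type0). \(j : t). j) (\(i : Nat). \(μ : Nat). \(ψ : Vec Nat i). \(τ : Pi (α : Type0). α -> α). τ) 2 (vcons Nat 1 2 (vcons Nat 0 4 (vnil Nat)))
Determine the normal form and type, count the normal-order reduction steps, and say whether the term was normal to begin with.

normal form:
  \(r : Type0). \(m : r). m
the term's type:
  Pi (r : Type0). r -> r
reduction steps (normal order): 11
term was already normal: no
first contracted redex: an elimVec iota-redex


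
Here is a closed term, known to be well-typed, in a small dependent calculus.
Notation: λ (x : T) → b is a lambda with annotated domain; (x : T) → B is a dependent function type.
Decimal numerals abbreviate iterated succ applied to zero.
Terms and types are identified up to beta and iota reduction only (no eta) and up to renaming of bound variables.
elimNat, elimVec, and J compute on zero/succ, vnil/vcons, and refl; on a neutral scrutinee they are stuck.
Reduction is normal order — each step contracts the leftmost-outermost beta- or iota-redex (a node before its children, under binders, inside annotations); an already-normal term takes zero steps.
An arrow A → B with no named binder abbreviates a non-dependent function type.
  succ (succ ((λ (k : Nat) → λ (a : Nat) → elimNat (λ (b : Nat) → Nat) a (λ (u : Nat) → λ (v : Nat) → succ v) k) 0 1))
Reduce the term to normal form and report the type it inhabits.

normal form:
  3
the term's type:
  Nat
observation: the term reaches its normal form after 3 normal-order steps.


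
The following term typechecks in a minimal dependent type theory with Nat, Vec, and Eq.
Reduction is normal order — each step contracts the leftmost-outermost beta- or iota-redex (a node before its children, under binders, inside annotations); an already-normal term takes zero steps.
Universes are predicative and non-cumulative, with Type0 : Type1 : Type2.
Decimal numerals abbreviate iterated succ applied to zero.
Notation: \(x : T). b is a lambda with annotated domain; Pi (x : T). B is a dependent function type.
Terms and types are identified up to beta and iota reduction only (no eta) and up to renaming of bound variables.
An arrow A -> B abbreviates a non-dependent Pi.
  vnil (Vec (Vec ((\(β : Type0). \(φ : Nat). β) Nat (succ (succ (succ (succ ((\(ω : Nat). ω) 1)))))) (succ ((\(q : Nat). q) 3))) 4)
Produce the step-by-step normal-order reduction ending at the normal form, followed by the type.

normal-order reduction:
  vnil (Vec (Vec ((\(β : Type0). \(φ : Nat). β) Nat (succ (succ (succ (succ ((\(ω : Nat). ω) 1)))))) (succ ((\(q : Nat). q) 3))) 4)
  ~> vnil (Vec (Vec ((\(β : Nat). Nat) (succ (succ (succ (succ ((\(φ : Nat). φ) 1)))))) (succ ((\(ω : Nat). ω) 3))) 4)
  ~> vnil (Vec (Vec Nat (succ ((\(β : Nat). β) 3))) 4)
  ~> vnil (Vec (Vec Nat 4) 4)
inferred type:
  Vec (Vec (Vec Nat 4) 4) 0


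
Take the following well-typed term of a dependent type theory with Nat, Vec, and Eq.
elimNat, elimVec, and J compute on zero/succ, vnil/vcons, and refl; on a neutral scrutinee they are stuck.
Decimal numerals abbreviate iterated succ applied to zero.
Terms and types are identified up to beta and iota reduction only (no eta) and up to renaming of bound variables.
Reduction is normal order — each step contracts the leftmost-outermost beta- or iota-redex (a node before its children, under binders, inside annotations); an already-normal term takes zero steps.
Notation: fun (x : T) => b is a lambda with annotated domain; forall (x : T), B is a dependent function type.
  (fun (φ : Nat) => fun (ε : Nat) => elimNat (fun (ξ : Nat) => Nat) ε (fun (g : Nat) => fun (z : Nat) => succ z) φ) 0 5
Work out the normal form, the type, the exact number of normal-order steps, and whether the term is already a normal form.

normal form:
  5
type:
  Nat
reduction steps (normal order): 3
term was already normal: no
first contracted redex: a beta-redex


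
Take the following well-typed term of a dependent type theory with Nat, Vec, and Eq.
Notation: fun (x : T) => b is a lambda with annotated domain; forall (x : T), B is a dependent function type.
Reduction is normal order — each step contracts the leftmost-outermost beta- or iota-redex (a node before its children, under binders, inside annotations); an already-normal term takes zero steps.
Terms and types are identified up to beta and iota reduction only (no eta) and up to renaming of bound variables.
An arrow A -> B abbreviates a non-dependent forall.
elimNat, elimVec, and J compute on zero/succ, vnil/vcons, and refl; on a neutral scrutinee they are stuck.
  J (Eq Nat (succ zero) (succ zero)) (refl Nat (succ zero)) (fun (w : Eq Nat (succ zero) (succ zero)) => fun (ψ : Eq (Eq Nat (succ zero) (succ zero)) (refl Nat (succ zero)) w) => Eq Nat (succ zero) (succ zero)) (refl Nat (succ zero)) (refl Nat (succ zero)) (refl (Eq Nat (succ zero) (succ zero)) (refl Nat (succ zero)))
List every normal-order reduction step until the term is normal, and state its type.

normal-order reduction sequence:
  J (Eq Nat (succ zero) (succ zero)) (refl Nat (succ zero)) (fun (w : Eq Nat (succ zero) (succ zero)) => fun (ψ : Eq (Eq Nat (succ zero) (succ zero)) (refl Nat (succ zero)) w) => Eq Nat (succ zero) (succ zero)) (refl Nat (succ zero)) (refl Nat (succ zero)) (refl (Eq Nat (succ zero) (succ zero)) (refl Nat (succ zero)))
  ~> refl Nat (succ zero)
the term's type:
  Eq Nat (succ zero) (succ zero)


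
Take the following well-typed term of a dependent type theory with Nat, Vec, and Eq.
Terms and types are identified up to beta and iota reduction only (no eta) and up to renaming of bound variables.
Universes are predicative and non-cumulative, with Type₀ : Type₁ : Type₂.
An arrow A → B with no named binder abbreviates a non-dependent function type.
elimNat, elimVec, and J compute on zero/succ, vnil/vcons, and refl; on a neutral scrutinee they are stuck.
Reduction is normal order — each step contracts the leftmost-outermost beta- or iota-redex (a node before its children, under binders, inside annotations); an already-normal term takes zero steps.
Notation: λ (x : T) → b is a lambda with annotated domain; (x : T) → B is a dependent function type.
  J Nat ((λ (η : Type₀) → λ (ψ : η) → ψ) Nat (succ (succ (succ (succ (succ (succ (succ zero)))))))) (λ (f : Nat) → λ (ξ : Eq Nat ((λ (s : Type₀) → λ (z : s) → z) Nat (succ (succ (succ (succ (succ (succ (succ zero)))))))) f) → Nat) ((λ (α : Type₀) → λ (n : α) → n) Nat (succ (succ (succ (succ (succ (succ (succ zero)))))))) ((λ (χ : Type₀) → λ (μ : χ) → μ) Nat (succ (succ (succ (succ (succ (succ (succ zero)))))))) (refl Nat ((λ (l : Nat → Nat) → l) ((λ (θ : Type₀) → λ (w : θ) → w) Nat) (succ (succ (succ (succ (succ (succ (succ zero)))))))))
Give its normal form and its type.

reduced normal form:
  succ (succ (succ (succ (succ (succ (succ zero))))))
the term's type:
  Nat


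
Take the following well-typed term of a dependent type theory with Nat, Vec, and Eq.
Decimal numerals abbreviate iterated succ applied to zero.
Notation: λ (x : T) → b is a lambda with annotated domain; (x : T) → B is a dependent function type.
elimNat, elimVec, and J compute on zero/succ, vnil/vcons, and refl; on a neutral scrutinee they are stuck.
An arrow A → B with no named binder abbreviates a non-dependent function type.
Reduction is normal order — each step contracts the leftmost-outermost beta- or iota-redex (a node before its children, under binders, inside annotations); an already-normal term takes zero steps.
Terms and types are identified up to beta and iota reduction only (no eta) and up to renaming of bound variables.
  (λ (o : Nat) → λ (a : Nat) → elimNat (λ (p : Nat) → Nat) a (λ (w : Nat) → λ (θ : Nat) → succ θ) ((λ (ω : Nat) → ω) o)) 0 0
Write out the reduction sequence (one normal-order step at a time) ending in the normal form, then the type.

reduction (normal order):
  (λ (o : Nat) → λ (a : Nat) → elimNat (λ (p : Nat) → Nat) a (λ (w : Nat) → λ (θ : Nat) → succ θ) ((λ (ω : Nat) → ω) o)) 0 0
  ~> (λ (o : Nat) → elimNat (λ (a : Nat) → Nat) o (λ (p : Nat) → λ (w : Nat) → succ w) ((λ (θ : Nat) → θ) 0)) 0
  ~> elimNat (λ (o : Nat) → Nat) 0 (λ (a : Nat) → λ (p : Nat) → succ p) ((λ (w : Nat) → w) 0)
  ~> elimNat (λ (o : Nat) → Nat) 0 (λ (a : Nat) → λ (p : Nat) → succ p) 0
  ~> 0
type:
  Nat


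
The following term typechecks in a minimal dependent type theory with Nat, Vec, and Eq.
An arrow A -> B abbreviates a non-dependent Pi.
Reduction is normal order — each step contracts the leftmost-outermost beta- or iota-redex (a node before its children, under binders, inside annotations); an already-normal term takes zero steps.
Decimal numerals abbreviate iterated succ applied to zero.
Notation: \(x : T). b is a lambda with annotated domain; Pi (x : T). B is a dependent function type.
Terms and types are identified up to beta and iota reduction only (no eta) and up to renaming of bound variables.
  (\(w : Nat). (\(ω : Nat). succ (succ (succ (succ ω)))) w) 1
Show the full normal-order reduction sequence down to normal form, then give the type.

normal-order reduction sequence:
  (\(w : Nat). (\(ω : Nat). succ (succ (succ (succ ω)))) w) 1
  ~> (\(w : Nat). succ (succ (succ (succ w)))) 1
  ~> 5
type:
  Nat


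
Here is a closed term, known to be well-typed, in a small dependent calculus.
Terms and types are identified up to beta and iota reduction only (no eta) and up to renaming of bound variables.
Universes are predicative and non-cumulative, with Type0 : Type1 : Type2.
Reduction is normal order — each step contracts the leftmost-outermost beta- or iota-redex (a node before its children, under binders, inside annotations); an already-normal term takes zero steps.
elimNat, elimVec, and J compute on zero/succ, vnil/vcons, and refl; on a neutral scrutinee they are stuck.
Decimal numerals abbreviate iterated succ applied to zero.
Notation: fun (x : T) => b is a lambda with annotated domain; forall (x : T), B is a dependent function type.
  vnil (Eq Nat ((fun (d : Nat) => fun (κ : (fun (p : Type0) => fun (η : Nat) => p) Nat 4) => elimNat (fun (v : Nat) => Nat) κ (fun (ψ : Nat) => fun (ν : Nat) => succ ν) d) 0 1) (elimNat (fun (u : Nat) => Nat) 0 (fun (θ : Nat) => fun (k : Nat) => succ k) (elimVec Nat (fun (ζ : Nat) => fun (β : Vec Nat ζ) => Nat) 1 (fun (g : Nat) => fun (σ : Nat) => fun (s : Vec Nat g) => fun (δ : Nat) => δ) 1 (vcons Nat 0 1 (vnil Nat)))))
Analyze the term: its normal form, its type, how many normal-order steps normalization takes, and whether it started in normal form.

resulting normal form:
  vnil (Eq Nat 1 1)
type:
  Vec (Eq Nat 1 1) 0
steps to reach normal form (normal order): 13
already normal: no
first contracted redex: a beta-redex


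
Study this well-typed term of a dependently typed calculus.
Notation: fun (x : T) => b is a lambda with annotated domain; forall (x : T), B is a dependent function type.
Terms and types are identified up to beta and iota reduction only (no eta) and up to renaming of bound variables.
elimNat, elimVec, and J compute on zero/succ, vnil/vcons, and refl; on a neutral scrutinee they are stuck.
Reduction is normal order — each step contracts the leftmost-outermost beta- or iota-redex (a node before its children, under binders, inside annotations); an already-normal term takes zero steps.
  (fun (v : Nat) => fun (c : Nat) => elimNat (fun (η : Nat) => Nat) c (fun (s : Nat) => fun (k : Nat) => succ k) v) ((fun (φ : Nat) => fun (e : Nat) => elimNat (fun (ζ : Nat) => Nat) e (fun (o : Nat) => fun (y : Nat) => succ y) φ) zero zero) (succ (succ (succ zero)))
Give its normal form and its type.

normal form:
  succ (succ (succ zero))
the term's type:
  Nat


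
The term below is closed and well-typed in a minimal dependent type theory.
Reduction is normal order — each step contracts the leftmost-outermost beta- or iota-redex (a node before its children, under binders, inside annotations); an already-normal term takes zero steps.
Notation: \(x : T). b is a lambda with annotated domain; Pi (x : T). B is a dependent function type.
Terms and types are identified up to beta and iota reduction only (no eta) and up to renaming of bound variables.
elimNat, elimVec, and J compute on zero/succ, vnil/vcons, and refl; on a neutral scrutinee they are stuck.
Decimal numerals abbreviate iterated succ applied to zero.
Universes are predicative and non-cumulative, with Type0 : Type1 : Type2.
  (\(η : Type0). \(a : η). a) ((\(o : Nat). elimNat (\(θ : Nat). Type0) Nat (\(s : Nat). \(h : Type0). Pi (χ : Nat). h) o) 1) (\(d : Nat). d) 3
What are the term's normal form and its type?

resulting normal form:
  3
type:
  Nat


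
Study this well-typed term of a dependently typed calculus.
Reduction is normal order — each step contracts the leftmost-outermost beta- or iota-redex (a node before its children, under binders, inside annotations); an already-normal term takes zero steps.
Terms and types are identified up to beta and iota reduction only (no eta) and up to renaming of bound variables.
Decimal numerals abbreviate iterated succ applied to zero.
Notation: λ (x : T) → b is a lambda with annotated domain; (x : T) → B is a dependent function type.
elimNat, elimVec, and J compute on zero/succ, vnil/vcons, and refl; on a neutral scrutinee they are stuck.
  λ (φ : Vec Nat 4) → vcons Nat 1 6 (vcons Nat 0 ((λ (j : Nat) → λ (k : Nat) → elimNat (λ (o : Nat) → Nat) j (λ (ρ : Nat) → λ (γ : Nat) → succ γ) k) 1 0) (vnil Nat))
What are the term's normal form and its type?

normal form:
  λ (φ : Vec Nat 4) → vcons Nat 1 6 (vcons Nat 0 1 (vnil Nat))
type:
  (φ : Vec Nat 4) → Vec Nat 2
observation: the first redex contracted is a beta-redex; the normal form is reached in 3 normal-order steps.


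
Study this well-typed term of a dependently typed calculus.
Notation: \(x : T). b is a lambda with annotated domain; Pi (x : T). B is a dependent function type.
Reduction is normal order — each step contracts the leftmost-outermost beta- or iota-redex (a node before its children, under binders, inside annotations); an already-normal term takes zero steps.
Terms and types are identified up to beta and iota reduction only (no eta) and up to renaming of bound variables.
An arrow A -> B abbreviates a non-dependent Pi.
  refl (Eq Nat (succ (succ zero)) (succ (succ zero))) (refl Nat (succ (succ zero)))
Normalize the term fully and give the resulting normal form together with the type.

reduced normal form:
  refl (Eq Nat (succ (succ zero)) (succ (succ zero))) (refl Nat (succ (succ zero)))
inferred type:
  Eq (Eq Nat (succ (succ zero)) (succ (succ zero))) (refl Nat (succ (succ zero))) (refl Nat (succ (succ zero)))


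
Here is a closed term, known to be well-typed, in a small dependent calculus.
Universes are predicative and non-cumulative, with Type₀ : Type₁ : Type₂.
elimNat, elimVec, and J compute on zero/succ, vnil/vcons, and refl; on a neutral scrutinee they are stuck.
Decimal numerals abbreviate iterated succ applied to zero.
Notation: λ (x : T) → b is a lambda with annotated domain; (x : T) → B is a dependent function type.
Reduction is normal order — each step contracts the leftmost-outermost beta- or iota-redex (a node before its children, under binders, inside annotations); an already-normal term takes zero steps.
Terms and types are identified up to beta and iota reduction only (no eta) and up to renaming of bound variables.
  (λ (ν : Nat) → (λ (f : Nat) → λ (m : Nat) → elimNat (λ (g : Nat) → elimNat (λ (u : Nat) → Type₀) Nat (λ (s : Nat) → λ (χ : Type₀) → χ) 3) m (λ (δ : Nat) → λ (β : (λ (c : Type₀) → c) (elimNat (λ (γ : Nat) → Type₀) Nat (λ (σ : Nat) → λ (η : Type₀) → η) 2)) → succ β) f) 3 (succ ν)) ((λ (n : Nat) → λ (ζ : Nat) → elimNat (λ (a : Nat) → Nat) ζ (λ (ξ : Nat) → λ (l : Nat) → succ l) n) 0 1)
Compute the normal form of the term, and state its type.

resulting normal form:
  5
type:
  Nat
observation: 16 normal-order steps normalize the term, beginning with a beta-redex.


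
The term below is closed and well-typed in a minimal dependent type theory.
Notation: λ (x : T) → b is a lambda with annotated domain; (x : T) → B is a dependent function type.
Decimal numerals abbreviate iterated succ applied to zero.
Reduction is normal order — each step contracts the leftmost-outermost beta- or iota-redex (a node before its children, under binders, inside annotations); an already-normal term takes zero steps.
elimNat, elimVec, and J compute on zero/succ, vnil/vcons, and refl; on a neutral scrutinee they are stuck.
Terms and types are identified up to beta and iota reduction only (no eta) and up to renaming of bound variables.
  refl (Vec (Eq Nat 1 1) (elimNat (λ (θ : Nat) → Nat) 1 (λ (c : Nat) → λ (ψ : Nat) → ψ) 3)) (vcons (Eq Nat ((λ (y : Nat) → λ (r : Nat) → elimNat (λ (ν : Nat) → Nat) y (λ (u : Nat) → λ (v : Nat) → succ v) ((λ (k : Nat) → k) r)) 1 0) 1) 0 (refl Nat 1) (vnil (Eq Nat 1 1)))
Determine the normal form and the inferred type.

resulting normal form:
  refl (Vec (Eq Nat 1 1) 1) (vcons (Eq Nat 1 1) 0 (refl Nat 1) (vnil (Eq Nat 1 1)))
inferred type:
  Eq (Vec (Eq Nat 1 1) 1) (vcons (Eq Nat 1 1) 0 (refl Nat 1) (vnil (Eq Nat 1 1))) (vcons (Eq Nat 1 1) 0 (refl Nat 1) (vnil (Eq Nat 1 1)))


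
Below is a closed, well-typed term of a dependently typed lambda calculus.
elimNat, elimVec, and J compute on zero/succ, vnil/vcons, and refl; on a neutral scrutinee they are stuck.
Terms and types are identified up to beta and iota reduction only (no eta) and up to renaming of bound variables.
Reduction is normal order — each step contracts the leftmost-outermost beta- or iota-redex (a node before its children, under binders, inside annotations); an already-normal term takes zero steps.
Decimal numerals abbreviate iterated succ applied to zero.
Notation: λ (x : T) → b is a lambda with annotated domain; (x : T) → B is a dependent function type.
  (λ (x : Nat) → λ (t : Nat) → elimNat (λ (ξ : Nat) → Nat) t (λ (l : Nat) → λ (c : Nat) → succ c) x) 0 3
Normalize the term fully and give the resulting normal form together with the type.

reduced normal form:
  3
inferred type:
  Nat


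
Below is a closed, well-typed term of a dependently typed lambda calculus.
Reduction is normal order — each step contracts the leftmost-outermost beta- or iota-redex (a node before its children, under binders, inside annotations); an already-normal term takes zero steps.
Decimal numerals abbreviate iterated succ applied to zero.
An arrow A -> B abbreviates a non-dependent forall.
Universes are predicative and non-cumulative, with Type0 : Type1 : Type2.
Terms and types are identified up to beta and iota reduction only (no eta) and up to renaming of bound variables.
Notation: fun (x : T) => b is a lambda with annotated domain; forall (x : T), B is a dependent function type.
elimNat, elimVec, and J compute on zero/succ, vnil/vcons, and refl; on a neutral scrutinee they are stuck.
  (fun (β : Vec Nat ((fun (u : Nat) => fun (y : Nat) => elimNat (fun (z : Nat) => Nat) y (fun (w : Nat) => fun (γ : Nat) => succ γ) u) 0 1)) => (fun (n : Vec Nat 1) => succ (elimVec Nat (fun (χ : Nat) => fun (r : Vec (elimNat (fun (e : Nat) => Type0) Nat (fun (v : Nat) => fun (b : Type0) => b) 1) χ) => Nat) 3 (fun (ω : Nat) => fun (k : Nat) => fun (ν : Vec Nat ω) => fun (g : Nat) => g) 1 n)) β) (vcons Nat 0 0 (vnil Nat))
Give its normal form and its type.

normal form:
  4
inferred type:
  Nat
observation: the term reaches its normal form after 8 normal-order steps.


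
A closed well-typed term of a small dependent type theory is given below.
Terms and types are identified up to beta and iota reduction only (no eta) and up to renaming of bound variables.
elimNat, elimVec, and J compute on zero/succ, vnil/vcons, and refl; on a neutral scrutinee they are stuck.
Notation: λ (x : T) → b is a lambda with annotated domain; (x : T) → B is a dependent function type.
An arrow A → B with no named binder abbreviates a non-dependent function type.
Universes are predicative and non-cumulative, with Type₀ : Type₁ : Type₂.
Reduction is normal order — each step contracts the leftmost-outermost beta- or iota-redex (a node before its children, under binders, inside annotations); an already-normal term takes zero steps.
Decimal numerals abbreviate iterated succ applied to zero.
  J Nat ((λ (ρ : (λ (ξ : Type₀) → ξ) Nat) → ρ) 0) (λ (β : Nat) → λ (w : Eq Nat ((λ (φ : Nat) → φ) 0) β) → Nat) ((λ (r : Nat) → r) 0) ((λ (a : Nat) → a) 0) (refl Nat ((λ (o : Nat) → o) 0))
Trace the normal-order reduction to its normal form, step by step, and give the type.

normal-order reduction sequence:
  J Nat ((λ (ρ : (λ (ξ : Type₀) → ξ) Nat) → ρ) 0) (λ (β : Nat) → λ (w : Eq Nat ((λ (φ : Nat) → φ) 0) β) → Nat) ((λ (r : Nat) → r) 0) ((λ (a : Nat) → a) 0) (refl Nat ((λ (o : Nat) → o) 0))
  ~> (λ (ρ : Nat) → ρ) 0
  ~> 0
type:
  Nat


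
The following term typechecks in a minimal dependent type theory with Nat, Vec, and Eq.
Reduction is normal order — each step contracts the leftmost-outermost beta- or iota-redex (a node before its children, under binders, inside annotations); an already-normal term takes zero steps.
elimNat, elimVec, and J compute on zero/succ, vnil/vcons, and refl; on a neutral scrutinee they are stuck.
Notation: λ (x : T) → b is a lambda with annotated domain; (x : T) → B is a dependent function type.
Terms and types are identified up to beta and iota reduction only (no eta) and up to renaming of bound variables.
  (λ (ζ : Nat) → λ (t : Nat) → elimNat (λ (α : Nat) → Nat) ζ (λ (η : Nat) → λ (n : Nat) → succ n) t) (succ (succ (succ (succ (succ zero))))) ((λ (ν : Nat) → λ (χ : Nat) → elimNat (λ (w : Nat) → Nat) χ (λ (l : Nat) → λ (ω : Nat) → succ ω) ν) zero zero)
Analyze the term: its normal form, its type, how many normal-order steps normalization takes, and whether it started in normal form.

resulting normal form:
  succ (succ (succ (succ (succ zero))))
the term's type:
  Nat
normal-order step count: 6
already normal: no
first contracted redex: a beta-redex


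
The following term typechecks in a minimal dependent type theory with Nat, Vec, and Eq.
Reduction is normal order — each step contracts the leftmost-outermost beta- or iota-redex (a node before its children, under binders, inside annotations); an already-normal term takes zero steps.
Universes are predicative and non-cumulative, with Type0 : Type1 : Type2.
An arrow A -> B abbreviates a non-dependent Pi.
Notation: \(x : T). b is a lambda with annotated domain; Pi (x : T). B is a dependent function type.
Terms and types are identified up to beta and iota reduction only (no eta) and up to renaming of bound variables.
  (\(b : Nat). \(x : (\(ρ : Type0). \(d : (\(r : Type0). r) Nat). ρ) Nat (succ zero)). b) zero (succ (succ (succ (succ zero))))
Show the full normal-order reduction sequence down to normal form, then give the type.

normal-order reduction:
  (\(b : Nat). \(x : (\(ρ : Type0). \(d : (\(r : Type0). r) Nat). ρ) Nat (succ zero)). b) zero (succ (succ (succ (succ zero))))
  ~> (\(b : (\(x : Type0). \(ρ : (\(d : Type0). d) Nat). x) Nat (succ zero)). zero) (succ (succ (succ (succ zero))))
  ~> zero
the term's type:
  Nat


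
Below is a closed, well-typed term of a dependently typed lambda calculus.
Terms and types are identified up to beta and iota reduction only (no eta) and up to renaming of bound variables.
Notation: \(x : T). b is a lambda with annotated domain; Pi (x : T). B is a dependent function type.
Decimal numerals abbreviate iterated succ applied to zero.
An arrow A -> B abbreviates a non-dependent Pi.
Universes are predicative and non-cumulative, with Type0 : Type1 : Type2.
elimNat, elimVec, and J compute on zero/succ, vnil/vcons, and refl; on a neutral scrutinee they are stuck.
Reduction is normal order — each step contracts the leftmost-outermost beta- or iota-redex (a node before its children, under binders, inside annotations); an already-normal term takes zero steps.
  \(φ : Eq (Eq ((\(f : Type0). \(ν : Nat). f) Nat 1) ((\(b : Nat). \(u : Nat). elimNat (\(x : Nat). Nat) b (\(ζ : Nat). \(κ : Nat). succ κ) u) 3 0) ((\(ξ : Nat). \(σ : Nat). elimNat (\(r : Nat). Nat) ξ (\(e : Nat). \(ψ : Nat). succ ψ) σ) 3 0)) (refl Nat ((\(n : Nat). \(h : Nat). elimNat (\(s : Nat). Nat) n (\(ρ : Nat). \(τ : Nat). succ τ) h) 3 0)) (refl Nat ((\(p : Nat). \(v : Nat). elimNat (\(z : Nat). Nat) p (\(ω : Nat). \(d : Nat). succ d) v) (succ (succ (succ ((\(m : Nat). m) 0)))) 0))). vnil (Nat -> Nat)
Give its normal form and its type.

reduced normal form:
  \(φ : Eq (Eq Nat 3 3) (refl Nat 3) (refl Nat 3)). vnil (Nat -> Nat)
inferred type:
  Eq (Eq Nat 3 3) (refl Nat 3) (refl Nat 3) -> Vec (Nat -> Nat) 0
observation: the first redex contracted is a beta-redex; the normal form is reached in 15 normal-order steps.


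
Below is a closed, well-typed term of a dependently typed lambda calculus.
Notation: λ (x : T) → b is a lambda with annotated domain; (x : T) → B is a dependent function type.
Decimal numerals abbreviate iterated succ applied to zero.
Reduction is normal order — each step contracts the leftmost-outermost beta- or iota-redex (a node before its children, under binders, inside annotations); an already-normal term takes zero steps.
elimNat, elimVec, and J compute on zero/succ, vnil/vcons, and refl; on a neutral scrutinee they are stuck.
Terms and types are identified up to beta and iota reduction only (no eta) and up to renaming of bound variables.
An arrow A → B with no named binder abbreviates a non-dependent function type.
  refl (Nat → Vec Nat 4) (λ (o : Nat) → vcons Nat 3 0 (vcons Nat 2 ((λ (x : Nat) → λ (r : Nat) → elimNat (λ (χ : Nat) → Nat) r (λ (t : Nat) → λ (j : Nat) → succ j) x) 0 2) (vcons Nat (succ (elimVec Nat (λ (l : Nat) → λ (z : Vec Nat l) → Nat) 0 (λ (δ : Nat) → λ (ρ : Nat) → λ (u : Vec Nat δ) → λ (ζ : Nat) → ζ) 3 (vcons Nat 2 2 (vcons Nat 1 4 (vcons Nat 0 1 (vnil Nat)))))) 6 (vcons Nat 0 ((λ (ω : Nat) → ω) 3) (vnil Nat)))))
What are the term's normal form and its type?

reduced normal form:
  refl (Nat → Vec Nat 4) (λ (o : Nat) → vcons Nat 3 0 (vcons Nat 2 2 (vcons Nat 1 6 (vcons Nat 0 3 (vnil Nat)))))
the term's type:
  Eq (Nat → Vec Nat 4) (λ (o : Nat) → vcons Nat 3 0 (vcons Nat 2 2 (vcons Nat 1 6 (vcons Nat 0 3 (vnil Nat))))) (λ (x : Nat) → vcons Nat 3 0 (vcons Nat 2 2 (vcons Nat 1 6 (vcons Nat 0 3 (vnil Nat)))))
observation: contracting a beta-redex first, the term normalizes in 20 steps.


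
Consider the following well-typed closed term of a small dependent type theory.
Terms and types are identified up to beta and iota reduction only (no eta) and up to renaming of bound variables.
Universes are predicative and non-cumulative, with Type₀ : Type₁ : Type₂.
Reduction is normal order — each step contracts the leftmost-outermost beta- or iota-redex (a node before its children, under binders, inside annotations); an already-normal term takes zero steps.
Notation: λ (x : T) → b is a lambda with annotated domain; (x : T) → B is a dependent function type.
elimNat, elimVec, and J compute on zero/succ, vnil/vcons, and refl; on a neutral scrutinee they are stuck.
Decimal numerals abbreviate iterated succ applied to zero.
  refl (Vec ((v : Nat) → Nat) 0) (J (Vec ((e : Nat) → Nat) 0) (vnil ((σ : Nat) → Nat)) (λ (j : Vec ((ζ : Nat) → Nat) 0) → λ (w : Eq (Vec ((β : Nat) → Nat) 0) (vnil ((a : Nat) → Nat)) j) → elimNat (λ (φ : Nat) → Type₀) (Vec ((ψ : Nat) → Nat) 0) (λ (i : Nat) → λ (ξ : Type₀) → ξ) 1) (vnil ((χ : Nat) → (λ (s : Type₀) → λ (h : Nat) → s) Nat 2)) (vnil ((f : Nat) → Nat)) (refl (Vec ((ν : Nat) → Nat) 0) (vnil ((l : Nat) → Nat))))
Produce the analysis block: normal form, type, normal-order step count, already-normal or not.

resulting normal form:
  refl (Vec ((v : Nat) → Nat) 0) (vnil ((e : Nat) → Nat))
inferred type:
  Eq (Vec ((v : Nat) → Nat) 0) (vnil ((e : Nat) → Nat)) (vnil ((σ : Nat) → Nat))
reduction steps (normal order): 3
started in normal form: no
first redex: a J iota-redex


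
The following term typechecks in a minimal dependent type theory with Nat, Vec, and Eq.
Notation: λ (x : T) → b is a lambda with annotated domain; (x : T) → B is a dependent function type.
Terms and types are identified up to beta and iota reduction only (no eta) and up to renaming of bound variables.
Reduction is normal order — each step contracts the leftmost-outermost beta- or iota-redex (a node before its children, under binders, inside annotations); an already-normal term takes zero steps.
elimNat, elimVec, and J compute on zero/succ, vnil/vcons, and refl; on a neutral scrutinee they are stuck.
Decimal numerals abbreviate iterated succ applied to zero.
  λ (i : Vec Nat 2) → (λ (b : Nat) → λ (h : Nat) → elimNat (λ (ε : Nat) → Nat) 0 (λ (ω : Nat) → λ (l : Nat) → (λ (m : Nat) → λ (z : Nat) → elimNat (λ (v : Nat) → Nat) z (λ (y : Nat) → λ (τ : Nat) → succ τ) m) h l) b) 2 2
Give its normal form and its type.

normal form:
  λ (i : Vec Nat 2) → 4
the term's type:
  (i : Vec Nat 2) → Nat


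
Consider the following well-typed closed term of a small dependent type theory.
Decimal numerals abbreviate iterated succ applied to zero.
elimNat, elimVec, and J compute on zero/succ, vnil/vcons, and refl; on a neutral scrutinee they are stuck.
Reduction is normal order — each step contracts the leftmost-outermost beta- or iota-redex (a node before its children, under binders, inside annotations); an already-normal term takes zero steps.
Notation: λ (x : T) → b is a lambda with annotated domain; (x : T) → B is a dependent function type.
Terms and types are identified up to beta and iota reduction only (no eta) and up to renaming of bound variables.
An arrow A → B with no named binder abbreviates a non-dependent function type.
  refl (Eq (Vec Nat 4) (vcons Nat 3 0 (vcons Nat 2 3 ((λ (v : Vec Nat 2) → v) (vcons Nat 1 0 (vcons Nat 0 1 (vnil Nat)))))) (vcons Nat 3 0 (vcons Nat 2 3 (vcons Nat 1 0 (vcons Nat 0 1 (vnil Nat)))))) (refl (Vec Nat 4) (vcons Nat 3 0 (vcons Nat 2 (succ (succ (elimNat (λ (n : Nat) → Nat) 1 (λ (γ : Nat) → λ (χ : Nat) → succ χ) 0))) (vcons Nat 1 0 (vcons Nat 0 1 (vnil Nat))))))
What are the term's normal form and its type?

reduced normal form:
  refl (Eq (Vec Nat 4) (vcons Nat 3 0 (vcons Nat 2 3 (vcons Nat 1 0 (vcons Nat 0 1 (vnil Nat))))) (vcons Nat 3 0 (vcons Nat 2 3 (vcons Nat 1 0 (vcons Nat 0 1 (vnil Nat)))))) (refl (Vec Nat 4) (vcons Nat 3 0 (vcons Nat 2 3 (vcons Nat 1 0 (vcons Nat 0 1 (vnil Nat))))))
type:
  Eq (Eq (Vec Nat 4) (vcons Nat 3 0 (vcons Nat 2 3 (vcons Nat 1 0 (vcons Nat 0 1 (vnil Nat))))) (vcons Nat 3 0 (vcons Nat 2 3 (vcons Nat 1 0 (vcons Nat 0 1 (vnil Nat)))))) (refl (Vec Nat 4) (vcons Nat 3 0 (vcons Nat 2 3 (vcons Nat 1 0 (vcons Nat 0 1 (vnil Nat)))))) (refl (Vec Nat 4) (vcons Nat 3 0 (vcons Nat 2 3 (vcons Nat 1 0 (vcons Nat 0 1 (vnil Nat))))))
observation: 2 normal-order steps normalize the term, beginning with a beta-redex.
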